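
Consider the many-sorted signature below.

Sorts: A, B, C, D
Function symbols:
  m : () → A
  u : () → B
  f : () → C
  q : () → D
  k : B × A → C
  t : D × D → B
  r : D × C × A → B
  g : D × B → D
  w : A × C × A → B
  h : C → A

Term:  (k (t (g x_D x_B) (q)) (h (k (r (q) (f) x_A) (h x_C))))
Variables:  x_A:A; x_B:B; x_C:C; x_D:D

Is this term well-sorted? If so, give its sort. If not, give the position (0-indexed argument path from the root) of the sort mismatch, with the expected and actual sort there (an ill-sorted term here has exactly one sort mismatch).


      x_D : D
      x_B : B
    (g x_D x_B) : D
    (q) : D
  (t (g x_D x_B) (q)) : B
        (q) : D
        (f) : C
        x_A : A
      (r (q) (f) x_A) : B
        x_C : C
      (h x_C) : A
    (k (r (q) (f) x_A) (h x_C)) : C
  (h (k (r (q) (f) x_A) (h x_C))) : A
(k (t (g x_D x_B) (q)) (h (k (r (q) (f) x_A) (h x_C)))) : C

well-sorted; sort = C


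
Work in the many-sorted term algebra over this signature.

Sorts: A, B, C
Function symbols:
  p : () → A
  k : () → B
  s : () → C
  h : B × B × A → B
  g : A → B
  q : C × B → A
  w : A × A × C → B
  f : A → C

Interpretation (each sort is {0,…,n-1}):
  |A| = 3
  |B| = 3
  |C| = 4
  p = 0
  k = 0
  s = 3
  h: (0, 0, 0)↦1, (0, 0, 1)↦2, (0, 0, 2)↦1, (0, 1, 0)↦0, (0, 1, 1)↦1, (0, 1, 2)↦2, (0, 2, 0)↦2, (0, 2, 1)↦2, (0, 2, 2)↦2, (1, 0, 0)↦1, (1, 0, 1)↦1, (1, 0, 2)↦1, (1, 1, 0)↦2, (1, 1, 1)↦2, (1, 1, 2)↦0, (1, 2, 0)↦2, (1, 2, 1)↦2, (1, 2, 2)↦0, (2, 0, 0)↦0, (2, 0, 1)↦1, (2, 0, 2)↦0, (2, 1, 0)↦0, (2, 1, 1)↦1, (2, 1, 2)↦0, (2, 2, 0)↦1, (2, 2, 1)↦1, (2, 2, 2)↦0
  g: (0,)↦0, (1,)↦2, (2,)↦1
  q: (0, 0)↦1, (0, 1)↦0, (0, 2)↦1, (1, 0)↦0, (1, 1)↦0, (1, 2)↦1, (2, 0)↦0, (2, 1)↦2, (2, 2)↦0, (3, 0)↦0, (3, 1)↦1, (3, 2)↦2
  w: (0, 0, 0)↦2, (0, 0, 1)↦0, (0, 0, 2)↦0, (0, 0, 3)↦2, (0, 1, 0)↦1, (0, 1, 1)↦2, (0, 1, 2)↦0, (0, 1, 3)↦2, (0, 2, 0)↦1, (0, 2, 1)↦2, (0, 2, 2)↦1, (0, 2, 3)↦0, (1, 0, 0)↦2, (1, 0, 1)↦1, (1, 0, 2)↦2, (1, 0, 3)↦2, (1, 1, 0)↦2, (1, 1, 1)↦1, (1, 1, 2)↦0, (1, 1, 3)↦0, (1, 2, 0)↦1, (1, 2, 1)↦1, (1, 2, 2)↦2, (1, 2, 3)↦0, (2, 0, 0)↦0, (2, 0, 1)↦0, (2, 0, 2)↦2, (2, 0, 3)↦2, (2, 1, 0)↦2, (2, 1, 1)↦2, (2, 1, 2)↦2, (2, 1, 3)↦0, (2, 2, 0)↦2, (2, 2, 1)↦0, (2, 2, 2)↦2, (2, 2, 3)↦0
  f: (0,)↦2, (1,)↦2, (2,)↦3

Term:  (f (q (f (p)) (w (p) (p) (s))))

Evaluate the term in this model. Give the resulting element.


  p = 0
  (f (p)) = f(0,) = 2
  p = 0
  p = 0
  s = 3
  (w (p) (p) (s)) = w(0, 0, 3) = 2
  (q (f (p)) (w (p) (p) (s))) = q(2, 2) = 0
  (f (q (f (p)) (w (p) (p) (s)))) = f(0,) = 2

value = 2


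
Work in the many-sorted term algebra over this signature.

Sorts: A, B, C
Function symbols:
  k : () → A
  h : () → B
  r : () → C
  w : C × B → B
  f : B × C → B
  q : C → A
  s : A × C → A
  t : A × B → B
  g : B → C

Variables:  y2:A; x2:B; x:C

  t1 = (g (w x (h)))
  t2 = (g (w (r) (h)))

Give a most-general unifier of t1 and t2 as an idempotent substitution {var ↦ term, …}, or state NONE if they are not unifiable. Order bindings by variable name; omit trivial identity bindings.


{x ↦ (r)}


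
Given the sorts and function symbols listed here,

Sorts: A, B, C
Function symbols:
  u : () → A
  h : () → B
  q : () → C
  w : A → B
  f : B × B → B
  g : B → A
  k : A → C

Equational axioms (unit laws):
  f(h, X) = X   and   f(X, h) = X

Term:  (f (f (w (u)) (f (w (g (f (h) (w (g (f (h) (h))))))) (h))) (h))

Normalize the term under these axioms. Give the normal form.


1. (f (f (w (u)) (f (w (g (f (h) (w (g (f (h) (h))))))) (h))) (h))  →  (f (w (u)) (f (w (g (f (h) (w (g (f (h) (h))))))) (h)))
2. (f (w (u)) (f (w (g (f (h) (w (g (f (h) (h))))))) (h)))  →  (f (w (u)) (w (g (f (h) (w (g (f (h) (h))))))))
3. (f (w (u)) (w (g (f (h) (w (g (f (h) (h))))))))  →  (f (w (u)) (w (g (w (g (f (h) (h)))))))
4. (f (w (u)) (w (g (w (g (f (h) (h)))))))  →  (f (w (u)) (w (g (w (g (h))))))

normal form = (f (w (u)) (w (g (w (g (h))))))


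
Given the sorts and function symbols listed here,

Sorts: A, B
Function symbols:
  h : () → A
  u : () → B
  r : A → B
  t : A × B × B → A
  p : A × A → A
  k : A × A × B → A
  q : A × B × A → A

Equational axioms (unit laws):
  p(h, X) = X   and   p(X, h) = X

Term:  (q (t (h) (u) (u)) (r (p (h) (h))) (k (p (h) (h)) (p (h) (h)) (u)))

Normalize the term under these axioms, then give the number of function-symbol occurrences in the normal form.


size = 11

1. (q (t (h) (u) (u)) (r (p (h) (h))) (k (p (h) (h)) (p (h) (h)) (u)))  →  (q (t (h) (u) (u)) (r (h)) (k (p (h) (h)) (p (h) (h)) (u)))
2. (q (t (h) (u) (u)) (r (h)) (k (p (h) (h)) (p (h) (h)) (u)))  →  (q (t (h) (u) (u)) (r (h)) (k (h) (p (h) (h)) (u)))
3. (q (t (h) (u) (u)) (r (h)) (k (h) (p (h) (h)) (u)))  →  (q (t (h) (u) (u)) (r (h)) (k (h) (h) (u)))
normal form: (q (t (h) (u) (u)) (r (h)) (k (h) (h) (u)))


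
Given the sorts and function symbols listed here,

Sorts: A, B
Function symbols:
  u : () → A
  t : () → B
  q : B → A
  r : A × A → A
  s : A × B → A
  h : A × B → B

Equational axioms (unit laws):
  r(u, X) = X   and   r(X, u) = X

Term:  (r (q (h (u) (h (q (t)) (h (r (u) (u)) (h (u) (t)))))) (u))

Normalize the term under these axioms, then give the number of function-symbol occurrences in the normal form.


1. (r (q (h (u) (h (q (t)) (h (r (u) (u)) (h (u) (t)))))) (u))  →  (q (h (u) (h (q (t)) (h (r (u) (u)) (h (u) (t))))))
2. (q (h (u) (h (q (t)) (h (r (u) (u)) (h (u) (t))))))  →  (q (h (u) (h (q (t)) (h (u) (h (u) (t))))))
normal form: (q (h (u) (h (q (t)) (h (u) (h (u) (t))))))

size = 11


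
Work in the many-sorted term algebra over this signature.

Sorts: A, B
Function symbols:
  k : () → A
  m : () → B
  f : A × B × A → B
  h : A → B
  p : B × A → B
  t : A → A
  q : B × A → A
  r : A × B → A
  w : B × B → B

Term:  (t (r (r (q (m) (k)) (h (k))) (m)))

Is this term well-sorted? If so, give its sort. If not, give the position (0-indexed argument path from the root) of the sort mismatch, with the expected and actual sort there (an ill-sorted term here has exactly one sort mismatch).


well-sorted; sort = A

        (m) : B
        (k) : A
      (q (m) (k)) : A
        (k) : A
      (h (k)) : B
    (r (q (m) (k)) (h (k))) : A
    (m) : B
  (r (r (q (m) (k)) (h (k))) (m)) : A
(t (r (r (q (m) (k)) (h (k))) (m))) : A


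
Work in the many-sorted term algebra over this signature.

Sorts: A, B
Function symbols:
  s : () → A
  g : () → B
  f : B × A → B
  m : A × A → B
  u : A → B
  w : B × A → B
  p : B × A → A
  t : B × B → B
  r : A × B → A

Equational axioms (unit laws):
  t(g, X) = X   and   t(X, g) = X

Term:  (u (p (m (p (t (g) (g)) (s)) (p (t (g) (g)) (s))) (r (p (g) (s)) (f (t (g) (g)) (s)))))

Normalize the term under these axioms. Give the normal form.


1. (u (p (m (p (t (g) (g)) (s)) (p (t (g) (g)) (s))) (r (p (g) (s)) (f (t (g) (g)) (s)))))  →  (u (p (m (p (g) (s)) (p (t (g) (g)) (s))) (r (p (g) (s)) (f (t (g) (g)) (s)))))
2. (u (p (m (p (g) (s)) (p (t (g) (g)) (s))) (r (p (g) (s)) (f (t (g) (g)) (s)))))  →  (u (p (m (p (g) (s)) (p (g) (s))) (r (p (g) (s)) (f (t (g) (g)) (s)))))
3. (u (p (m (p (g) (s)) (p (g) (s))) (r (p (g) (s)) (f (t (g) (g)) (s)))))  →  (u (p (m (p (g) (s)) (p (g) (s))) (r (p (g) (s)) (f (g) (s)))))

normal form = (u (p (m (p (g) (s)) (p (g) (s))) (r (p (g) (s)) (f (g) (s)))))


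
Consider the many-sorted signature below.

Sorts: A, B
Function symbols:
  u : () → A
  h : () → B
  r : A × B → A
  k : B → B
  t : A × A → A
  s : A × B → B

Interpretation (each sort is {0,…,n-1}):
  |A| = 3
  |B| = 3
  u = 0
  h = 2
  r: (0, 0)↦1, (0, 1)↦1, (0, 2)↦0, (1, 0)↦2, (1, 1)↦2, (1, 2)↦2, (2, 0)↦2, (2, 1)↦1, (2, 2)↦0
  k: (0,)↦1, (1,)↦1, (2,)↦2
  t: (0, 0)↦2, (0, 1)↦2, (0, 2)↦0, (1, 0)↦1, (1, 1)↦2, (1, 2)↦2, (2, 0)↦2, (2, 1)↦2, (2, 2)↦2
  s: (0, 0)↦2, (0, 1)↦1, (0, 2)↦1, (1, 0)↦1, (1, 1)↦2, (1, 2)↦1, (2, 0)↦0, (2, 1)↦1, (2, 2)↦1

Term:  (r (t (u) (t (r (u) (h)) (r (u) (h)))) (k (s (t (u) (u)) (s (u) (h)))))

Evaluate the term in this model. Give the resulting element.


value = 1

  u = 0
  u = 0
  h = 2
  (r (u) (h)) = r(0, 2) = 0
  u = 0
  h = 2
  (r (u) (h)) = r(0, 2) = 0
  (t (r (u) (h)) (r (u) (h))) = t(0, 0) = 2
  (t (u) (t (r (u) (h)) (r (u) (h)))) = t(0, 2) = 0
  u = 0
  u = 0
  (t (u) (u)) = t(0, 0) = 2
  u = 0
  h = 2
  (s (u) (h)) = s(0, 2) = 1
  (s (t (u) (u)) (s (u) (h))) = s(2, 1) = 1
  (k (s (t (u) (u)) (s (u) (h)))) = k(1,) = 1
  (r (t (u) (t (r (u) (h)) (r (u) (h)))) (k (s (t (u) (u)) (s (u) (h))))) = r(0, 1) = 1


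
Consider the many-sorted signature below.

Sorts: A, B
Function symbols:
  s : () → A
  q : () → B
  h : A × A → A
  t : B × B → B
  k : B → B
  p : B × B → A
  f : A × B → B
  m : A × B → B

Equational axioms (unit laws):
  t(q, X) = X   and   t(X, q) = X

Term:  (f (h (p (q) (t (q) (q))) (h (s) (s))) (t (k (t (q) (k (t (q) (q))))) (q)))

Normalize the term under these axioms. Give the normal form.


normal form = (f (h (p (q) (q)) (h (s) (s))) (k (k (q))))

1. (f (h (p (q) (t (q) (q))) (h (s) (s))) (t (k (t (q) (k (t (q) (q))))) (q)))  →  (f (h (p (q) (q)) (h (s) (s))) (t (k (t (q) (k (t (q) (q))))) (q)))
2. (f (h (p (q) (q)) (h (s) (s))) (t (k (t (q) (k (t (q) (q))))) (q)))  →  (f (h (p (q) (q)) (h (s) (s))) (k (t (q) (k (t (q) (q))))))
3. (f (h (p (q) (q)) (h (s) (s))) (k (t (q) (k (t (q) (q))))))  →  (f (h (p (q) (q)) (h (s) (s))) (k (k (t (q) (q)))))
4. (f (h (p (q) (q)) (h (s) (s))) (k (k (t (q) (q)))))  →  (f (h (p (q) (q)) (h (s) (s))) (k (k (q))))


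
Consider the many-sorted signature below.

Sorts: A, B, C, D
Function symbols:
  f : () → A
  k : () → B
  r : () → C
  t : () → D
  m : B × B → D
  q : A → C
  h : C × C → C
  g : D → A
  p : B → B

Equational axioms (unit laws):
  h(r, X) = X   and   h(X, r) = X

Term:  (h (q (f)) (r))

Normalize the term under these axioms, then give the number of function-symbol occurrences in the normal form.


size = 2

1. (h (q (f)) (r))  →  (q (f))
normal form: (q (f))


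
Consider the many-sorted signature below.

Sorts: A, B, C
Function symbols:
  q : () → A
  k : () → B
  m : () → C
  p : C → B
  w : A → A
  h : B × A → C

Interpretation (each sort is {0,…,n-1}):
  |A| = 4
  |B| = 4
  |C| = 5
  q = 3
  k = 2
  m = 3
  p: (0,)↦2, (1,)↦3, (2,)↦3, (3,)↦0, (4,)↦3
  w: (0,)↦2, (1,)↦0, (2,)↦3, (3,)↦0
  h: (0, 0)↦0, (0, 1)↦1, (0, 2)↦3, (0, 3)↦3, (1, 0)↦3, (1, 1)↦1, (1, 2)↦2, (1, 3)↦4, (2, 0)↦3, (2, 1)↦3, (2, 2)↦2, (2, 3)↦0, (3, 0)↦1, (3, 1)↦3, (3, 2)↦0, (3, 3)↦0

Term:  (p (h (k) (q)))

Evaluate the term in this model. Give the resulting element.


value = 2

  k = 2
  q = 3
  (h (k) (q)) = h(2, 3) = 0
  (p (h (k) (q))) = p(0,) = 2


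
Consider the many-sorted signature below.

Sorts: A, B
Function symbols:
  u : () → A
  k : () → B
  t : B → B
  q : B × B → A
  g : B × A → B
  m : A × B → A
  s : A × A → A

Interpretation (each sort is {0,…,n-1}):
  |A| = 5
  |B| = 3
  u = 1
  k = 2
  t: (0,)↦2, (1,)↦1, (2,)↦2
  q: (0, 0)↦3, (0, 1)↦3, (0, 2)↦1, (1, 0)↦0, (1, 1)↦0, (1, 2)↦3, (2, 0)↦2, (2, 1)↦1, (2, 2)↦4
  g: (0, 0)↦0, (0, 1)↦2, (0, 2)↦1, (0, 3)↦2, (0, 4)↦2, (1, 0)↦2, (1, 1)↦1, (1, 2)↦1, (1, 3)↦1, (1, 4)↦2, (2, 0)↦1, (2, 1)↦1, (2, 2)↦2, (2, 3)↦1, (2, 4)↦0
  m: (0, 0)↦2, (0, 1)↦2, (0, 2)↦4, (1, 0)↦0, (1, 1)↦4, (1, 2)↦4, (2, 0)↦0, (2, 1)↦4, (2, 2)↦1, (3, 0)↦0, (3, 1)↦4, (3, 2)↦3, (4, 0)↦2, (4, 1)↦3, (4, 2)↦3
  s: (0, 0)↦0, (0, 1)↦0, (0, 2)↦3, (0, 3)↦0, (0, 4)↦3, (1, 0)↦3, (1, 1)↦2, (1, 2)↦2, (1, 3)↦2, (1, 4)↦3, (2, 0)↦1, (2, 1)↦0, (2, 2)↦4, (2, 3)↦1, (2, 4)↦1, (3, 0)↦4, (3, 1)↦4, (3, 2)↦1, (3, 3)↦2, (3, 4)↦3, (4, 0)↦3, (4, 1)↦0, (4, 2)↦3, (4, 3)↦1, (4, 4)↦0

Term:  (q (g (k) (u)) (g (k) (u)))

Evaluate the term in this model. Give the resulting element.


  k = 2
  u = 1
  (g (k) (u)) = g(2, 1) = 1
  k = 2
  u = 1
  (g (k) (u)) = g(2, 1) = 1
  (q (g (k) (u)) (g (k) (u))) = q(1, 1) = 0

value = 0


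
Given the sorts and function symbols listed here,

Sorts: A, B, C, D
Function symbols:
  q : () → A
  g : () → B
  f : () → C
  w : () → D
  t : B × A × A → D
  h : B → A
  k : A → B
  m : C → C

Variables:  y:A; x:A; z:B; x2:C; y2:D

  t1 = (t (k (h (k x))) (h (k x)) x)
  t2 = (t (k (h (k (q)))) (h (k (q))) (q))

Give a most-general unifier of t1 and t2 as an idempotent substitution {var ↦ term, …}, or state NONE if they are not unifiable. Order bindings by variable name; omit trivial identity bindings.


{x ↦ (q)}


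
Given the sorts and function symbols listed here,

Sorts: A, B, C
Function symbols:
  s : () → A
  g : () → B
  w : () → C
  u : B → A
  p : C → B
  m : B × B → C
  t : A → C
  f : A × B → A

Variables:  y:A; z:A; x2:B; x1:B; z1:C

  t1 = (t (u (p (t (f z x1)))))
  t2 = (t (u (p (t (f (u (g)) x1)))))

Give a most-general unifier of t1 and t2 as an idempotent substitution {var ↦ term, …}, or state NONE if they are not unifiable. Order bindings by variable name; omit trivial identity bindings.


{z ↦ (u (g))}


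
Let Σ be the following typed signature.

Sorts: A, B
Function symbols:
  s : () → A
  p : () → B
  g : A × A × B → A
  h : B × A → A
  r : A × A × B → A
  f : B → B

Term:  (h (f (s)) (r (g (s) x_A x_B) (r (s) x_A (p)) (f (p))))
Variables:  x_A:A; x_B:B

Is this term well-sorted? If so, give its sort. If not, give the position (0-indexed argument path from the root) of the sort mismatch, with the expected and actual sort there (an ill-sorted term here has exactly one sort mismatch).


    (s) : A
  (f (s)) : ✗ arg 0 at [0, 0] has sort A, expected B
      (s) : A
      x_A : A
      x_B : B
    (g (s) x_A x_B) : A
      (s) : A
      x_A : A
      (p) : B
    (r (s) x_A (p)) : A
      (p) : B
    (f (p)) : B
  (r (g (s) x_A x_B) (r (s) x_A (p)) (f (p))) : A

ill-sorted at position [0, 0]: expected B, got A


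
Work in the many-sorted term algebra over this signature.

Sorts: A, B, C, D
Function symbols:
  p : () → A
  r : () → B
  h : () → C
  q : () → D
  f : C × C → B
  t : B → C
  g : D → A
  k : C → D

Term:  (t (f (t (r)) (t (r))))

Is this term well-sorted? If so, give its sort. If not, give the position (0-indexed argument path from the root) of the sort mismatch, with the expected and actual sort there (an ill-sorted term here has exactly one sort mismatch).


well-sorted; sort = C

      (r) : B
    (t (r)) : C
      (r) : B
    (t (r)) : C
  (f (t (r)) (t (r))) : B
(t (f (t (r)) (t (r)))) : C


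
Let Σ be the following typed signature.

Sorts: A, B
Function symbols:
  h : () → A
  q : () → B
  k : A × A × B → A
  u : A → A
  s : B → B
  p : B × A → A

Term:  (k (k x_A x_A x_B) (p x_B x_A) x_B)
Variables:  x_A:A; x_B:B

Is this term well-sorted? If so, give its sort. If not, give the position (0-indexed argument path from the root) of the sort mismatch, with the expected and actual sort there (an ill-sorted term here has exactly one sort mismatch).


well-sorted; sort = A

    x_A : A
    x_A : A
    x_B : B
  (k x_A x_A x_B) : A
    x_B : B
    x_A : A
  (p x_B x_A) : A
  x_B : B
(k (k x_A x_A x_B) (p x_B x_A) x_B) : A


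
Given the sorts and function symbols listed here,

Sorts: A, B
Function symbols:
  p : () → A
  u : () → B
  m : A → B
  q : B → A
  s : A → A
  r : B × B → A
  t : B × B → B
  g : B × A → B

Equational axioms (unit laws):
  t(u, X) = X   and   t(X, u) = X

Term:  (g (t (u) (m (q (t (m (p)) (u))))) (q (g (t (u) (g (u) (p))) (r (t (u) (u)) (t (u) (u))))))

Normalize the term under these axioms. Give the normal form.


normal form = (g (m (q (m (p)))) (q (g (g (u) (p)) (r (u) (u)))))

1. (g (t (u) (m (q (t (m (p)) (u))))) (q (g (t (u) (g (u) (p))) (r (t (u) (u)) (t (u) (u))))))  →  (g (m (q (t (m (p)) (u)))) (q (g (t (u) (g (u) (p))) (r (t (u) (u)) (t (u) (u))))))
2. (g (m (q (t (m (p)) (u)))) (q (g (t (u) (g (u) (p))) (r (t (u) (u)) (t (u) (u))))))  →  (g (m (q (m (p)))) (q (g (t (u) (g (u) (p))) (r (t (u) (u)) (t (u) (u))))))
3. (g (m (q (m (p)))) (q (g (t (u) (g (u) (p))) (r (t (u) (u)) (t (u) (u))))))  →  (g (m (q (m (p)))) (q (g (g (u) (p)) (r (t (u) (u)) (t (u) (u))))))
4. (g (m (q (m (p)))) (q (g (g (u) (p)) (r (t (u) (u)) (t (u) (u))))))  →  (g (m (q (m (p)))) (q (g (g (u) (p)) (r (u) (t (u) (u))))))
5. (g (m (q (m (p)))) (q (g (g (u) (p)) (r (u) (t (u) (u))))))  →  (g (m (q (m (p)))) (q (g (g (u) (p)) (r (u) (u)))))


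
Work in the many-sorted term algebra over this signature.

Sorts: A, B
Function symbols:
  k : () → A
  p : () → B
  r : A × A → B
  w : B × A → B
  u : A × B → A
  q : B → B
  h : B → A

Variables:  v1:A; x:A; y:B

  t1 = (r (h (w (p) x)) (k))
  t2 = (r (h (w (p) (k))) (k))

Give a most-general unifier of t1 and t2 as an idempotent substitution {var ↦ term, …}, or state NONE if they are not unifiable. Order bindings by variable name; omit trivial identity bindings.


{x ↦ (k)}


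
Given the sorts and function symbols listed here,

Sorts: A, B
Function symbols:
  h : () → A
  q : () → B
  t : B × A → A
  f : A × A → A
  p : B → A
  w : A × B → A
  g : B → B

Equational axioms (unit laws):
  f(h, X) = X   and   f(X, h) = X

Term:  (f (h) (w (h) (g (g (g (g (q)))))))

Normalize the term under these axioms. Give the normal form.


normal form = (w (h) (g (g (g (g (q))))))

1. (f (h) (w (h) (g (g (g (g (q)))))))  →  (w (h) (g (g (g (g (q))))))


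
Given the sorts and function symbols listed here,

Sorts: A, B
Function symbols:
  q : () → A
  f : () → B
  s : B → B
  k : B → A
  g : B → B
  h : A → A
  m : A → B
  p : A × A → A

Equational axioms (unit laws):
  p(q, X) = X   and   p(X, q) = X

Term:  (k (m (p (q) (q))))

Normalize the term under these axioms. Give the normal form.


1. (k (m (p (q) (q))))  →  (k (m (q)))

normal form = (k (m (q)))


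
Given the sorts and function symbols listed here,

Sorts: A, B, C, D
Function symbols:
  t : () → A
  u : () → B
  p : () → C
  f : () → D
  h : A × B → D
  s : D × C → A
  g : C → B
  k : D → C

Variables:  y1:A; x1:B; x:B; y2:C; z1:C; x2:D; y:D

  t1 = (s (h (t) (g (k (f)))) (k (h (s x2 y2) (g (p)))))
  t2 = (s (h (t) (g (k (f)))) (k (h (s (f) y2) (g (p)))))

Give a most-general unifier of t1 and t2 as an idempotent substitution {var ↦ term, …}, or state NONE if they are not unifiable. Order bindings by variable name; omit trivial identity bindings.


{x2 ↦ (f)}


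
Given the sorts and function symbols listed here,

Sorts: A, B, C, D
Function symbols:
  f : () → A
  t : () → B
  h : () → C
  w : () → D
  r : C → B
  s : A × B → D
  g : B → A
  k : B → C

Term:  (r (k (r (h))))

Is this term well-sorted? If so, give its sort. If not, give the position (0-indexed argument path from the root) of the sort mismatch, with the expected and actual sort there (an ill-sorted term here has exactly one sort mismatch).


well-sorted; sort = B

      (h) : C
    (r (h)) : B
  (k (r (h))) : C
(r (k (r (h)))) : B


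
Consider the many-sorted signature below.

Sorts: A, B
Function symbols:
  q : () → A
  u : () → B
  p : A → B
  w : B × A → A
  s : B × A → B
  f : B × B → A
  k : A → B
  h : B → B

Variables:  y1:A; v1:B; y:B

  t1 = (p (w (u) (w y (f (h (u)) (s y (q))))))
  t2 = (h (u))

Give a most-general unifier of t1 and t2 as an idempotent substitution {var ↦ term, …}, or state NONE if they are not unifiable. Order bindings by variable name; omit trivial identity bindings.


NONE (not unifiable)

head clash or occurs-check failure — not unifiable


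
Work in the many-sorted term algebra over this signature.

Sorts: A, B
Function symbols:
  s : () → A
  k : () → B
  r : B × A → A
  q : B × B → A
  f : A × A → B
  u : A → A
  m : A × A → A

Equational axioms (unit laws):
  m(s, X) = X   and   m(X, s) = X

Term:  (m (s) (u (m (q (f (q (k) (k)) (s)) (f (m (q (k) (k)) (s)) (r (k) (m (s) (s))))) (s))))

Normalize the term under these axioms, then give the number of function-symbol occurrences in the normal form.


size = 14

1. (m (s) (u (m (q (f (q (k) (k)) (s)) (f (m (q (k) (k)) (s)) (r (k) (m (s) (s))))) (s))))  →  (u (m (q (f (q (k) (k)) (s)) (f (m (q (k) (k)) (s)) (r (k) (m (s) (s))))) (s)))
2. (u (m (q (f (q (k) (k)) (s)) (f (m (q (k) (k)) (s)) (r (k) (m (s) (s))))) (s)))  →  (u (q (f (q (k) (k)) (s)) (f (m (q (k) (k)) (s)) (r (k) (m (s) (s))))))
3. (u (q (f (q (k) (k)) (s)) (f (m (q (k) (k)) (s)) (r (k) (m (s) (s))))))  →  (u (q (f (q (k) (k)) (s)) (f (q (k) (k)) (r (k) (m (s) (s))))))
4. (u (q (f (q (k) (k)) (s)) (f (q (k) (k)) (r (k) (m (s) (s))))))  →  (u (q (f (q (k) (k)) (s)) (f (q (k) (k)) (r (k) (s)))))
normal form: (u (q (f (q (k) (k)) (s)) (f (q (k) (k)) (r (k) (s)))))


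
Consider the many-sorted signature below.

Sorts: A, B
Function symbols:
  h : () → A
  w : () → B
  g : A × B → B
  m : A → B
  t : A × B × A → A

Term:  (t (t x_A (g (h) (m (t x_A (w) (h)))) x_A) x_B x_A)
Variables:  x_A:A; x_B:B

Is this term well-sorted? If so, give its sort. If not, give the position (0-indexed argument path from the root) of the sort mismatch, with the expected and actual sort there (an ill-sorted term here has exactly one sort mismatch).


    x_A : A
      (h) : A
          x_A : A
          (w) : B
          (h) : A
        (t x_A (w) (h)) : A
      (m (t x_A (w) (h))) : B
    (g (h) (m (t x_A (w) (h)))) : B
    x_A : A
  (t x_A (g (h) (m (t x_A (w) (h)))) x_A) : A
  x_B : B
  x_A : A
(t (t x_A (g (h) (m (t x_A (w) (h)))) x_A) x_B x_A) : A

well-sorted; sort = A


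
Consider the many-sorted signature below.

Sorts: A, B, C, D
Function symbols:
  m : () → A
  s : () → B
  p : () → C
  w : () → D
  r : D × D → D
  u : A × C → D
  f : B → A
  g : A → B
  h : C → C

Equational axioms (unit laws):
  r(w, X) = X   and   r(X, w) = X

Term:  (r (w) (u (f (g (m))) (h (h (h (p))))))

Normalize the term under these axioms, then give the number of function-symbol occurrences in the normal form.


size = 8

1. (r (w) (u (f (g (m))) (h (h (h (p))))))  →  (u (f (g (m))) (h (h (h (p)))))
normal form: (u (f (g (m))) (h (h (h (p)))))


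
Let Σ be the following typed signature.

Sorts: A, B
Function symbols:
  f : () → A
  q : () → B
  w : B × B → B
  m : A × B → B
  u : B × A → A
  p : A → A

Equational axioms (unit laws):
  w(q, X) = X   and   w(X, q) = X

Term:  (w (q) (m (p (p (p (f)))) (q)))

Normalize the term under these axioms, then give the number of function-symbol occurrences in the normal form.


1. (w (q) (m (p (p (p (f)))) (q)))  →  (m (p (p (p (f)))) (q))
normal form: (m (p (p (p (f)))) (q))

size = 6


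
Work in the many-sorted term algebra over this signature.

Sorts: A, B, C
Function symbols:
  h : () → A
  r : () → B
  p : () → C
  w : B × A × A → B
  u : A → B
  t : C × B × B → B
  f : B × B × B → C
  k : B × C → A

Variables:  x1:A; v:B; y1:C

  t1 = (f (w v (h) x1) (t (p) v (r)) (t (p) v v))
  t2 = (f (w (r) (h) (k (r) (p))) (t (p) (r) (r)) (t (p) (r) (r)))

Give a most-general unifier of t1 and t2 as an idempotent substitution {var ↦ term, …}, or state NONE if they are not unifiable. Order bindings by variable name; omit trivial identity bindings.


{v ↦ (r), x1 ↦ (k (r) (p))}


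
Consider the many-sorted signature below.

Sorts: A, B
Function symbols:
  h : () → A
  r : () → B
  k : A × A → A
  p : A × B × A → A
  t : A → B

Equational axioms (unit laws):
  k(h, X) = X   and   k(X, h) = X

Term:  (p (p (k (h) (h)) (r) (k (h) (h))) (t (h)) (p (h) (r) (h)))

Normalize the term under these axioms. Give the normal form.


normal form = (p (p (h) (r) (h)) (t (h)) (p (h) (r) (h)))

1. (p (p (k (h) (h)) (r) (k (h) (h))) (t (h)) (p (h) (r) (h)))  →  (p (p (h) (r) (k (h) (h))) (t (h)) (p (h) (r) (h)))
2. (p (p (h) (r) (k (h) (h))) (t (h)) (p (h) (r) (h)))  →  (p (p (h) (r) (h)) (t (h)) (p (h) (r) (h)))


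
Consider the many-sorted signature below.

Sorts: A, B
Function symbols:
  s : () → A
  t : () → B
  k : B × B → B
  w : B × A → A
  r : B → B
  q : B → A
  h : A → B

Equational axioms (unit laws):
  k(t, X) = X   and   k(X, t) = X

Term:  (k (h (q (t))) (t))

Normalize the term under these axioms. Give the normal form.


normal form = (h (q (t)))

1. (k (h (q (t))) (t))  →  (h (q (t)))


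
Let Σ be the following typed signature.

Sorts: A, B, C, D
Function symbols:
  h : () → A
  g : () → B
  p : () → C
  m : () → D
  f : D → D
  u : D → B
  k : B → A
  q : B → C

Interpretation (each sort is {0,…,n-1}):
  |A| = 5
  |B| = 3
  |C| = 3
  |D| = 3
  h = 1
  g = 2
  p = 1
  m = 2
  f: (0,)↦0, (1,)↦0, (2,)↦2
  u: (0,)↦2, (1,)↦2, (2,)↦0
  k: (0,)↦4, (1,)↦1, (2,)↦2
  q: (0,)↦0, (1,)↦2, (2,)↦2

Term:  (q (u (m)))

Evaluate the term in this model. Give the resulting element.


  m = 2
  (u (m)) = u(2,) = 0
  (q (u (m))) = q(0,) = 0

value = 0


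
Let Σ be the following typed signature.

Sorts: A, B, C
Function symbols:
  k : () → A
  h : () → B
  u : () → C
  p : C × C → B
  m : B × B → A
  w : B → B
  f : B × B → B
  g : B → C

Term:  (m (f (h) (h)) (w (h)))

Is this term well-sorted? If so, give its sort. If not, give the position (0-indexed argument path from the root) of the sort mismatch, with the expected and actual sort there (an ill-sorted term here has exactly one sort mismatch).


    (h) : B
    (h) : B
  (f (h) (h)) : B
    (h) : B
  (w (h)) : B
(m (f (h) (h)) (w (h))) : A

well-sorted; sort = A


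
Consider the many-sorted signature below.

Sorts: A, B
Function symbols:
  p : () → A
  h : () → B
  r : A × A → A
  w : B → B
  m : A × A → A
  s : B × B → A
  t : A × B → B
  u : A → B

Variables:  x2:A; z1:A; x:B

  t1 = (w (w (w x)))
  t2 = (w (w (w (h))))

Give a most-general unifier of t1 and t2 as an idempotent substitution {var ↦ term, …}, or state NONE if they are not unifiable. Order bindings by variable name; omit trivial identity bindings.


{x ↦ (h)}


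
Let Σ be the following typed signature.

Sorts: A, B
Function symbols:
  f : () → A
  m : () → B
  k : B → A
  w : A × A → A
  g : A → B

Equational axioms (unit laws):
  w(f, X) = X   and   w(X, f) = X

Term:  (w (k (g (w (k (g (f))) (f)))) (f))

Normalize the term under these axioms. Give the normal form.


normal form = (k (g (k (g (f)))))

1. (w (k (g (w (k (g (f))) (f)))) (f))  →  (k (g (w (k (g (f))) (f))))
2. (k (g (w (k (g (f))) (f))))  →  (k (g (k (g (f)))))


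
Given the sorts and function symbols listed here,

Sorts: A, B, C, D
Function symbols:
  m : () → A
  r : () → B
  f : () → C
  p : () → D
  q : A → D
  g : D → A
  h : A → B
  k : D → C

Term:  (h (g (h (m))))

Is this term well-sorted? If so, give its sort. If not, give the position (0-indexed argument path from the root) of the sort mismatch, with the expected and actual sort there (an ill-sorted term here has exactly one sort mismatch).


      (m) : A
    (h (m)) : B
  (g (h (m))) : ✗ arg 0 at [0, 0] has sort B, expected D

ill-sorted at position [0, 0]: expected D, got B


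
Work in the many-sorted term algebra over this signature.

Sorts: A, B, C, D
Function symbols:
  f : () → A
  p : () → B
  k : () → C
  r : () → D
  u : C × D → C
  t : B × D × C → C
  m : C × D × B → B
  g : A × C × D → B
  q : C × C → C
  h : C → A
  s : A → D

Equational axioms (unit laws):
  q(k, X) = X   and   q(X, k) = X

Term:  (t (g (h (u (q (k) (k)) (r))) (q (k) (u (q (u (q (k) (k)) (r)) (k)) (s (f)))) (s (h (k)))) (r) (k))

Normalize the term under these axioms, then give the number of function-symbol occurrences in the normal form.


1. (t (g (h (u (q (k) (k)) (r))) (q (k) (u (q (u (q (k) (k)) (r)) (k)) (s (f)))) (s (h (k)))) (r) (k))  →  (t (g (h (u (k) (r))) (q (k) (u (q (u (q (k) (k)) (r)) (k)) (s (f)))) (s (h (k)))) (r) (k))
2. (t (g (h (u (k) (r))) (q (k) (u (q (u (q (k) (k)) (r)) (k)) (s (f)))) (s (h (k)))) (r) (k))  →  (t (g (h (u (k) (r))) (u (q (u (q (k) (k)) (r)) (k)) (s (f))) (s (h (k)))) (r) (k))
3. (t (g (h (u (k) (r))) (u (q (u (q (k) (k)) (r)) (k)) (s (f))) (s (h (k)))) (r) (k))  →  (t (g (h (u (k) (r))) (u (u (q (k) (k)) (r)) (s (f))) (s (h (k)))) (r) (k))
4. (t (g (h (u (k) (r))) (u (u (q (k) (k)) (r)) (s (f))) (s (h (k)))) (r) (k))  →  (t (g (h (u (k) (r))) (u (u (k) (r)) (s (f))) (s (h (k)))) (r) (k))
normal form: (t (g (h (u (k) (r))) (u (u (k) (r)) (s (f))) (s (h (k)))) (r) (k))

size = 17


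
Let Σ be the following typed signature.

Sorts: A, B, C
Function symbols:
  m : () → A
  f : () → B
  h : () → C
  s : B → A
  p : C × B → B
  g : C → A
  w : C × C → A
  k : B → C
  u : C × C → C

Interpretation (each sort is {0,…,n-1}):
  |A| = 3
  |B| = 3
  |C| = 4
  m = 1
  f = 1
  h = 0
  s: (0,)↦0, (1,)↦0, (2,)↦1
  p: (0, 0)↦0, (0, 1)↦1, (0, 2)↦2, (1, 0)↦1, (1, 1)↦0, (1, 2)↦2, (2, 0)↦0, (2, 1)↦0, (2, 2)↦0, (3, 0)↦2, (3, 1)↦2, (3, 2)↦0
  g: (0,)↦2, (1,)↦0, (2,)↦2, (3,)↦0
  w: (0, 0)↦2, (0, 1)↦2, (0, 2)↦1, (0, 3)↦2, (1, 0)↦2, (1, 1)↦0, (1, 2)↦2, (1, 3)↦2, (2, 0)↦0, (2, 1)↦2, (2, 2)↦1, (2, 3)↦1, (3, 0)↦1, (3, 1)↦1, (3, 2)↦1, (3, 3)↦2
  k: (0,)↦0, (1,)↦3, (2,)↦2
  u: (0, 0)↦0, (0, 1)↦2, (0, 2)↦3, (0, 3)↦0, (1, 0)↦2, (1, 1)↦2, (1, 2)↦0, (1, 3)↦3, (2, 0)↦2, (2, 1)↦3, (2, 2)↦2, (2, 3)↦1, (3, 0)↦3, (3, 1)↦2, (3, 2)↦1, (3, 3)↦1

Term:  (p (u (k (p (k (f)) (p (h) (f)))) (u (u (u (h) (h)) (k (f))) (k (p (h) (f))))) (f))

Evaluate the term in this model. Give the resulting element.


value = 0

  f = 1
  (k (f)) = k(1,) = 3
  h = 0
  f = 1
  (p (h) (f)) = p(0, 1) = 1
  (p (k (f)) (p (h) (f))) = p(3, 1) = 2
  (k (p (k (f)) (p (h) (f)))) = k(2,) = 2
  h = 0
  h = 0
  (u (h) (h)) = u(0, 0) = 0
  f = 1
  (k (f)) = k(1,) = 3
  (u (u (h) (h)) (k (f))) = u(0, 3) = 0
  h = 0
  f = 1
  (p (h) (f)) = p(0, 1) = 1
  (k (p (h) (f))) = k(1,) = 3
  (u (u (u (h) (h)) (k (f))) (k (p (h) (f)))) = u(0, 3) = 0
  (u (k (p (k (f)) (p (h) (f)))) (u (u (u (h) (h)) (k (f))) (k (p (h) (f))))) = u(2, 0) = 2
  f = 1
  (p (u (k (p (k (f)) (p (h) (f)))) (u (u (u (h) (h)) (k (f))) (k (p (h) (f))))) (f)) = p(2, 1) = 0


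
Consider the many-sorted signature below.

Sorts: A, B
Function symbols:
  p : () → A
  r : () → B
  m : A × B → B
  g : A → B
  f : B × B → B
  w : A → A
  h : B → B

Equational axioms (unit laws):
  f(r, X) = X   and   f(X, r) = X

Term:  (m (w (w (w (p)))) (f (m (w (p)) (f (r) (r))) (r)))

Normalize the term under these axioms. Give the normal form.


1. (m (w (w (w (p)))) (f (m (w (p)) (f (r) (r))) (r)))  →  (m (w (w (w (p)))) (m (w (p)) (f (r) (r))))
2. (m (w (w (w (p)))) (m (w (p)) (f (r) (r))))  →  (m (w (w (w (p)))) (m (w (p)) (r)))

normal form = (m (w (w (w (p)))) (m (w (p)) (r)))


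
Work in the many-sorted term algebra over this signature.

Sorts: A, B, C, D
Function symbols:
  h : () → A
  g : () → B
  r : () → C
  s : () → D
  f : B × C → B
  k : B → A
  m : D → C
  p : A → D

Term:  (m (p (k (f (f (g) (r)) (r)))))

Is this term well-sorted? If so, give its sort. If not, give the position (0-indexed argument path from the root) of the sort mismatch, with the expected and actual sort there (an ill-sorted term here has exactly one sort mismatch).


well-sorted; sort = C

          (g) : B
          (r) : C
        (f (g) (r)) : B
        (r) : C
      (f (f (g) (r)) (r)) : B
    (k (f (f (g) (r)) (r))) : A
  (p (k (f (f (g) (r)) (r)))) : D
(m (p (k (f (f (g) (r)) (r))))) : C


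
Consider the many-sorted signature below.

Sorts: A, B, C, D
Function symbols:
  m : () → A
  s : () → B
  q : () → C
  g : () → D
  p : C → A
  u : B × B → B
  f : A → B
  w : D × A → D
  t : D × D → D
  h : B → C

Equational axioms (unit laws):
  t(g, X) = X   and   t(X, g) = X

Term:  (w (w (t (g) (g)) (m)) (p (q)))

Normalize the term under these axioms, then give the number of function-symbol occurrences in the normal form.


1. (w (w (t (g) (g)) (m)) (p (q)))  →  (w (w (g) (m)) (p (q)))
normal form: (w (w (g) (m)) (p (q)))

size = 6


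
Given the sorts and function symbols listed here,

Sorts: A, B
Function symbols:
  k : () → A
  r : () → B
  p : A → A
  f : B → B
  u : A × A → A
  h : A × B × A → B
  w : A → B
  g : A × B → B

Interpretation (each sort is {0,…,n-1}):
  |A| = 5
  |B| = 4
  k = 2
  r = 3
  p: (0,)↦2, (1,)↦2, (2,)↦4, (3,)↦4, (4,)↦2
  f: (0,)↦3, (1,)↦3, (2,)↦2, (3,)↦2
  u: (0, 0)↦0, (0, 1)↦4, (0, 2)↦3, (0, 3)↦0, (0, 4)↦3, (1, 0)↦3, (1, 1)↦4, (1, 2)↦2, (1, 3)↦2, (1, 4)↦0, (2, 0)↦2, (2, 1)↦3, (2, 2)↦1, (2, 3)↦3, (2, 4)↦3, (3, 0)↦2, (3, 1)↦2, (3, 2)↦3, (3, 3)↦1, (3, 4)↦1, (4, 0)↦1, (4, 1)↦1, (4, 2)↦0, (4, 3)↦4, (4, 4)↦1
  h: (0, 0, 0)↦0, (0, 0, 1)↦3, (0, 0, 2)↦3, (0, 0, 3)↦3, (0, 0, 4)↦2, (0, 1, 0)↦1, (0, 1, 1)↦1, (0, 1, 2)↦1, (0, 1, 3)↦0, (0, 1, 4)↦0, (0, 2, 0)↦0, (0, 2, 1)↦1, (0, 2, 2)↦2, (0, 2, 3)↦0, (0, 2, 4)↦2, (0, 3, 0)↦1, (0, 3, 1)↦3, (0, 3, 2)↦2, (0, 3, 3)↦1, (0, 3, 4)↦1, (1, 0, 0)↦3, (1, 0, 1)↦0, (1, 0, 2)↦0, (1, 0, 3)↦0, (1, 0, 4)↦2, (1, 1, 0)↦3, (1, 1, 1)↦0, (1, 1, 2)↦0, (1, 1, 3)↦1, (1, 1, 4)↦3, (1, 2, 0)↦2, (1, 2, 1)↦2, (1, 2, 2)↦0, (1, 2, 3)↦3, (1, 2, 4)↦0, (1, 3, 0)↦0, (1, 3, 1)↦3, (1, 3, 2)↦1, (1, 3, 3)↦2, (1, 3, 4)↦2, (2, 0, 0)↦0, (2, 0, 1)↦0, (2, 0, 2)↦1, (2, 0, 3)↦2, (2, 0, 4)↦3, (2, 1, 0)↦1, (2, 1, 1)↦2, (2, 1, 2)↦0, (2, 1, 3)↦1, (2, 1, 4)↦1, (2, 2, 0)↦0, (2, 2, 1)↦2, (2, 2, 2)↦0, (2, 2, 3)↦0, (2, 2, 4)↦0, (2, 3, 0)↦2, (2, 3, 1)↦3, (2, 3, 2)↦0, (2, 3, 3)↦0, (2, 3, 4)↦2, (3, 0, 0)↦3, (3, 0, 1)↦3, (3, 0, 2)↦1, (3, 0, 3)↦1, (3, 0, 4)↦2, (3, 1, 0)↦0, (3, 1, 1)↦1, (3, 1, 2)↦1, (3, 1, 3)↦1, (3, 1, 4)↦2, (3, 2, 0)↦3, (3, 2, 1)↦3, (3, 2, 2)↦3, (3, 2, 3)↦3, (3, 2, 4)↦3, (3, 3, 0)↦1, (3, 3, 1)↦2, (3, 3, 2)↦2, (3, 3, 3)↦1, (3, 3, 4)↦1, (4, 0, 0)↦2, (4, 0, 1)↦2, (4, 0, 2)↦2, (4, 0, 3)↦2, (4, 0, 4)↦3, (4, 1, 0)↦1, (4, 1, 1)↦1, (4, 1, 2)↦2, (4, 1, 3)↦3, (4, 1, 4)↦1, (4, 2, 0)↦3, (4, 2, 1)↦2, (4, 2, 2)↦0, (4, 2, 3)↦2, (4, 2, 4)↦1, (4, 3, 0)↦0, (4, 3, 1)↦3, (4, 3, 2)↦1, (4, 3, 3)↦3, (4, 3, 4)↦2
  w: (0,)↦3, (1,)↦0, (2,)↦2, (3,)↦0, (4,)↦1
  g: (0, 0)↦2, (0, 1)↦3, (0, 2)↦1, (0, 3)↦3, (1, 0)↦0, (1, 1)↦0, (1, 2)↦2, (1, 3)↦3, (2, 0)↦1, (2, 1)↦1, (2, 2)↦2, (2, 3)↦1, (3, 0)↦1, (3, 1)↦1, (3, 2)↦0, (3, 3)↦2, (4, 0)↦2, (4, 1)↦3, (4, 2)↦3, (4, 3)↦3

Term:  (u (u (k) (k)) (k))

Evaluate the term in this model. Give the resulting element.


  k = 2
  k = 2
  (u (k) (k)) = u(2, 2) = 1
  k = 2
  (u (u (k) (k)) (k)) = u(1, 2) = 2

value = 2


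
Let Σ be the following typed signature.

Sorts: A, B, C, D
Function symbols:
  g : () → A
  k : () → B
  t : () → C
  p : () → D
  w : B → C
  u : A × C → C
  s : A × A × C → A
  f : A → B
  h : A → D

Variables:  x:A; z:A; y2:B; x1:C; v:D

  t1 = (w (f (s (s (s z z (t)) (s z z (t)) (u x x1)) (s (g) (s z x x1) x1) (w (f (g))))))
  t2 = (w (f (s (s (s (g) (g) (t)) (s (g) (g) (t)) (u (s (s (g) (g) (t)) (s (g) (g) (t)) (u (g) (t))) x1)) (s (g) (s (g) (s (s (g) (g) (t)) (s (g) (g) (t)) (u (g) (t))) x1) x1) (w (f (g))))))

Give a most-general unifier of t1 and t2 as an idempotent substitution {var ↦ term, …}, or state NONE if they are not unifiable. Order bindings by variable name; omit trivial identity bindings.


{x ↦ (s (s (g) (g) (t)) (s (g) (g) (t)) (u (g) (t))), z ↦ (g)}


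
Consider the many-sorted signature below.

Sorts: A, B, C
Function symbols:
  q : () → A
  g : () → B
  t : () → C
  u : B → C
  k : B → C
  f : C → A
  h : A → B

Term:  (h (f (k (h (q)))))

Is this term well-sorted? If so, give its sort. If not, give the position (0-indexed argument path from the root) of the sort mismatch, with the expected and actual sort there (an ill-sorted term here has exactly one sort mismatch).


well-sorted; sort = B

        (q) : A
      (h (q)) : B
    (k (h (q))) : C
  (f (k (h (q)))) : A
(h (f (k (h (q))))) : B


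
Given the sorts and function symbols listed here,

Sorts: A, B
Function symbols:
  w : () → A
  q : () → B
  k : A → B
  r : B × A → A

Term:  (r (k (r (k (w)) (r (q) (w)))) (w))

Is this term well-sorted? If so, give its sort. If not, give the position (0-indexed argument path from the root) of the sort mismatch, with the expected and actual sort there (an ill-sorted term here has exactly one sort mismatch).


well-sorted; sort = A

        (w) : A
      (k (w)) : B
        (q) : B
        (w) : A
      (r (q) (w)) : A
    (r (k (w)) (r (q) (w))) : A
  (k (r (k (w)) (r (q) (w)))) : B
  (w) : A
(r (k (r (k (w)) (r (q) (w)))) (w)) : A


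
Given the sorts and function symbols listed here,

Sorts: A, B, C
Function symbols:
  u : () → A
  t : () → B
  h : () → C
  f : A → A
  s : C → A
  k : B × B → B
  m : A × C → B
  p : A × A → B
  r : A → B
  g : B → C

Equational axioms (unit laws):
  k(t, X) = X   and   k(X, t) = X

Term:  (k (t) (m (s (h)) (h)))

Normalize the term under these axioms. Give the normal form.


normal form = (m (s (h)) (h))

1. (k (t) (m (s (h)) (h)))  →  (m (s (h)) (h))


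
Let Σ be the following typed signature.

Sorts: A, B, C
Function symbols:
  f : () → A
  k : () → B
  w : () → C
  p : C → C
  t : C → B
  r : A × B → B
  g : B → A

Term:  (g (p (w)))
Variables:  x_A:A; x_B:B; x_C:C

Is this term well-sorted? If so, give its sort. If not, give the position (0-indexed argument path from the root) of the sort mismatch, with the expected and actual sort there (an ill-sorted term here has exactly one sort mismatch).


    (w) : C
  (p (w)) : C
(g (p (w))) : ✗ arg 0 at [0] has sort C, expected B

ill-sorted at position [0]: expected B, got C


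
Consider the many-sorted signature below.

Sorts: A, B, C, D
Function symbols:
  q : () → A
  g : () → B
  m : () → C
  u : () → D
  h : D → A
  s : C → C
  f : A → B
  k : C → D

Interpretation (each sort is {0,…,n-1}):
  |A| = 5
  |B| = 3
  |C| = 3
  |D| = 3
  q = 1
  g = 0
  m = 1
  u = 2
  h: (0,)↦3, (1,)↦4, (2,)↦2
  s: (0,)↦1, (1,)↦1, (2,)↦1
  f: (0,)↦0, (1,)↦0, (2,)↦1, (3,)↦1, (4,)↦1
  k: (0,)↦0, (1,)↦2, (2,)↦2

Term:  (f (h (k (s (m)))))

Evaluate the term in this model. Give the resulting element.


value = 1

  m = 1
  (s (m)) = s(1,) = 1
  (k (s (m))) = k(1,) = 2
  (h (k (s (m)))) = h(2,) = 2
  (f (h (k (s (m))))) = f(2,) = 1


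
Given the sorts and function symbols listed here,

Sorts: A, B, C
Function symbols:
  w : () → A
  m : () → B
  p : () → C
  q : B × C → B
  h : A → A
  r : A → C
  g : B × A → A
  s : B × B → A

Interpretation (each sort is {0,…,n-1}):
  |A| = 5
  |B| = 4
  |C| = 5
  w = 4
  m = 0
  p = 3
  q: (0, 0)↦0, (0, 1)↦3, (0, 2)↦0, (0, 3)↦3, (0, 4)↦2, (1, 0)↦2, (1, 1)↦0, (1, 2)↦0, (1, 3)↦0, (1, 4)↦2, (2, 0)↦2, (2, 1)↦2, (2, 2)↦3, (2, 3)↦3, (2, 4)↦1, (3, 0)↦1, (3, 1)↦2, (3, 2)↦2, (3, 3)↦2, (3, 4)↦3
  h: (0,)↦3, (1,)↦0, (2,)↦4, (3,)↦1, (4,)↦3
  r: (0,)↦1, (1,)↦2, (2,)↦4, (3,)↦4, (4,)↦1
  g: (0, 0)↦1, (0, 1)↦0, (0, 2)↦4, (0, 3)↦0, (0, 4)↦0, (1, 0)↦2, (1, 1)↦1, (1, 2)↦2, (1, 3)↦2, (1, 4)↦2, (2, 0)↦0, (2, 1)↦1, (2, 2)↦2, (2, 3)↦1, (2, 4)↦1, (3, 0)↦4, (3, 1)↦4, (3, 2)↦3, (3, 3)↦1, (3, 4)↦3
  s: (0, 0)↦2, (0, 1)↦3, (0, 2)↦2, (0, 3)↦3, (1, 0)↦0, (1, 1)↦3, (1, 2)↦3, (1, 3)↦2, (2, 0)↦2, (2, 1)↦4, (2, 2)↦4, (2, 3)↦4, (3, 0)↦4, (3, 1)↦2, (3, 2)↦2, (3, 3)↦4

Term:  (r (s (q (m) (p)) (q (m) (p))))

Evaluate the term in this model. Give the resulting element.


  m = 0
  p = 3
  (q (m) (p)) = q(0, 3) = 3
  m = 0
  p = 3
  (q (m) (p)) = q(0, 3) = 3
  (s (q (m) (p)) (q (m) (p))) = s(3, 3) = 4
  (r (s (q (m) (p)) (q (m) (p)))) = r(4,) = 1

value = 1
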